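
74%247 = 74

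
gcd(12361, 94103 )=1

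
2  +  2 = 4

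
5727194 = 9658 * 593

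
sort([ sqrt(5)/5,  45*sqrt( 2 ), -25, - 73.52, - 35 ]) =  [ - 73.52, - 35,-25,sqrt(5 )/5, 45*sqrt(2 )]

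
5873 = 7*839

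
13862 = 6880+6982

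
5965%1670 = 955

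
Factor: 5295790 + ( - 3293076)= 2002714 = 2^1 * 7^1*19^1*7529^1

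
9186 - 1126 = 8060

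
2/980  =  1/490 = 0.00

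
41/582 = 41/582 = 0.07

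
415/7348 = 415/7348 =0.06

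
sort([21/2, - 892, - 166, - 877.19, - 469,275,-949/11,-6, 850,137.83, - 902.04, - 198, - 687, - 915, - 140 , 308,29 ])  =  [ - 915, -902.04, - 892, - 877.19, - 687,  -  469, - 198, -166, - 140, - 949/11, - 6,21/2, 29,137.83,275,308, 850]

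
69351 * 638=44245938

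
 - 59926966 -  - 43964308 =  - 15962658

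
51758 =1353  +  50405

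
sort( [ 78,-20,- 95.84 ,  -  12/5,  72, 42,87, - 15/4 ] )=[-95.84, - 20, - 15/4, - 12/5,  42,  72,78, 87] 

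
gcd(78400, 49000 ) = 9800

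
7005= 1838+5167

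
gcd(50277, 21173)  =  1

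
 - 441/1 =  - 441  =  - 441.00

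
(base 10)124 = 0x7c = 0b1111100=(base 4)1330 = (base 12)a4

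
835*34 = 28390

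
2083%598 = 289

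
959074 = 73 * 13138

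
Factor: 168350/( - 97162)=-5^2 * 7^1*101^( - 1 )  =  - 175/101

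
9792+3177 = 12969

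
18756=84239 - 65483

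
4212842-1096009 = 3116833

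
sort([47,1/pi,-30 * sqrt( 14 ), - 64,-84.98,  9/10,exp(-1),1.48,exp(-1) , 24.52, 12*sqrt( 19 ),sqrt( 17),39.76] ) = [  -  30*sqrt(14),-84.98, - 64,1/pi,exp( - 1 ),exp( - 1 ),9/10,1.48,  sqrt(17),24.52, 39.76, 47,12*sqrt ( 19 ) ]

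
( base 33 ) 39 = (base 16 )6C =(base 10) 108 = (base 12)90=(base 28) 3O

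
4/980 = 1/245 = 0.00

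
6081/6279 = 2027/2093 =0.97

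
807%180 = 87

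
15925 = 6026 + 9899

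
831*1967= 1634577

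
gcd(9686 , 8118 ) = 2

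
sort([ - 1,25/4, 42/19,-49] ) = [ - 49, - 1, 42/19,25/4 ]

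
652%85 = 57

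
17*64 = 1088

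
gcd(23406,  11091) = 3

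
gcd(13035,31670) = 5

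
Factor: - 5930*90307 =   -  535520510 = - 2^1 * 5^1* 7^2*19^1 * 97^1*593^1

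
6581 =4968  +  1613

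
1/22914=1/22914 = 0.00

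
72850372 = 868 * 83929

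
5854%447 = 43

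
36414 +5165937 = 5202351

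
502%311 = 191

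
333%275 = 58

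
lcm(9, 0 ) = 0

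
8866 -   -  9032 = 17898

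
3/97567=3/97567 = 0.00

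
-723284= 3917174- 4640458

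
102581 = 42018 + 60563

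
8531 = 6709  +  1822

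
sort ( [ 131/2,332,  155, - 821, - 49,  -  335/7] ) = [ - 821 , - 49, - 335/7, 131/2, 155,332 ] 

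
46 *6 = 276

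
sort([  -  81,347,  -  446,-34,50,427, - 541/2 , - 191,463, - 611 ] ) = [ - 611, - 446, - 541/2, - 191, - 81,-34,50,347,  427, 463] 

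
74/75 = 74/75= 0.99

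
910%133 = 112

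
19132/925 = 19132/925 = 20.68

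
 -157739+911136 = 753397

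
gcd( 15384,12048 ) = 24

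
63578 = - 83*( - 766)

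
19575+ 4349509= 4369084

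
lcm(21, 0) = 0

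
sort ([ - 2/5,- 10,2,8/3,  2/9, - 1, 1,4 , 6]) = [  -  10, -1, - 2/5,2/9, 1, 2, 8/3,4,6 ] 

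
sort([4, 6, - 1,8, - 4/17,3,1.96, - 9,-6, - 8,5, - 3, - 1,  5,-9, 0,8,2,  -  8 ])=[- 9, - 9, - 8, - 8, - 6,-3,-1, - 1,-4/17,0,1.96 , 2, 3,4  ,  5,5, 6,8, 8]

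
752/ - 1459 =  - 1 + 707/1459  =  - 0.52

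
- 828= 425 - 1253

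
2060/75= 27 + 7/15  =  27.47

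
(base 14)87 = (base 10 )119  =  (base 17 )70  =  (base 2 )1110111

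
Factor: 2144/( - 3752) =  - 4/7= - 2^2 * 7^( - 1 ) 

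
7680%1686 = 936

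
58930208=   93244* 632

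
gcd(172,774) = 86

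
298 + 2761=3059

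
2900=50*58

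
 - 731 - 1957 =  - 2688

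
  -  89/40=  - 3 + 31/40 = - 2.23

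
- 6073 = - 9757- - 3684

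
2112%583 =363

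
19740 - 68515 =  - 48775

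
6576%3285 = 6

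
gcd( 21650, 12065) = 5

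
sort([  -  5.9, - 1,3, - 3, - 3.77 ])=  [ - 5.9, - 3.77,- 3, - 1,3]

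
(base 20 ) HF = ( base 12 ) 257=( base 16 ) 163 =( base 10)355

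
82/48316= 41/24158 = 0.00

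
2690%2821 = 2690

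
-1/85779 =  - 1 + 85778/85779 = - 0.00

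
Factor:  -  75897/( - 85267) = 3^4*7^( - 1 )*13^( - 1) = 81/91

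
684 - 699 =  - 15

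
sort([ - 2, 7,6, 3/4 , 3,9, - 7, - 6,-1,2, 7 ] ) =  [ - 7, - 6, - 2 , - 1  ,  3/4,2,3,6,7,  7,9 ]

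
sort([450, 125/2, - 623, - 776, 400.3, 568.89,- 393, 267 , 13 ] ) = [ -776, - 623,-393,13, 125/2, 267, 400.3, 450,568.89]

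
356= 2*178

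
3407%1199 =1009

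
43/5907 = 43/5907 = 0.01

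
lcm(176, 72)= 1584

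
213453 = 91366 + 122087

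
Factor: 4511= 13^1*347^1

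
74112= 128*579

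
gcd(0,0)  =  0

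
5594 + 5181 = 10775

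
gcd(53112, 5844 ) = 12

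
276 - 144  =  132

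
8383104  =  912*9192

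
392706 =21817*18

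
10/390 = 1/39 = 0.03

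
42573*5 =212865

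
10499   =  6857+3642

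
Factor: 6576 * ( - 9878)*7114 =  - 462109276992 = - 2^6*3^1*11^1 * 137^1 * 449^1*3557^1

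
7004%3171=662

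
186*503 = 93558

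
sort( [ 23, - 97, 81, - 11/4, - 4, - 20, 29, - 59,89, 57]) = [-97, - 59, - 20, - 4,-11/4, 23  ,  29, 57, 81, 89 ]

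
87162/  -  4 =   -  21791 + 1/2 = - 21790.50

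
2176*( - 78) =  - 169728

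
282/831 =94/277 = 0.34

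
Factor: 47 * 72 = 3384=2^3*3^2*  47^1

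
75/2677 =75/2677 = 0.03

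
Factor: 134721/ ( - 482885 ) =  - 3^2*5^( - 1)*13^( - 1)*17^( - 1) * 19^( -1 )*23^(-1)*14969^1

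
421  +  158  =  579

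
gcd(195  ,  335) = 5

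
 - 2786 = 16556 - 19342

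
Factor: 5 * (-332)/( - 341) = 1660/341 = 2^2 *5^1 *11^( - 1)*31^( - 1)*83^1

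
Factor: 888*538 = 477744 = 2^4*3^1*37^1*269^1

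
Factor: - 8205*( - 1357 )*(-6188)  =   - 68898336780 = -2^2 * 3^1*5^1*7^1*13^1*17^1*23^1*59^1*547^1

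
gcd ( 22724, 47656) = 92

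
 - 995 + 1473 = 478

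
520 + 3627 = 4147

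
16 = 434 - 418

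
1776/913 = 1776/913= 1.95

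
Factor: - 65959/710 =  - 929/10 = - 2^( - 1)*5^ (  -  1 )*929^1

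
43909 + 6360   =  50269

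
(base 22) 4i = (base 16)6a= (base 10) 106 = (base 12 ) 8a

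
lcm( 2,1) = 2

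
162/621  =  6/23  =  0.26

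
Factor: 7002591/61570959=229^1 * 10193^1 *20523653^( - 1) =2334197/20523653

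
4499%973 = 607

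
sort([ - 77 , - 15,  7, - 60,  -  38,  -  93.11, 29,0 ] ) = [ - 93.11,-77,  -  60,-38,-15 , 0,7, 29]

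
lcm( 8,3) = 24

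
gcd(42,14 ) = 14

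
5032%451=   71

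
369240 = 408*905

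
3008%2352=656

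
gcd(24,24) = 24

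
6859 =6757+102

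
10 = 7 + 3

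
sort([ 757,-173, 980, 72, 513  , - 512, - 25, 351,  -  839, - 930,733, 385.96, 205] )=[ - 930, - 839, - 512, - 173, - 25,72, 205, 351,385.96,513, 733, 757, 980 ] 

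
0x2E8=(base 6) 3240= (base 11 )617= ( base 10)744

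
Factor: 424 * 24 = 10176 = 2^6*3^1*53^1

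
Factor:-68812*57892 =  - 3983664304 =- 2^4 *41^1*353^1*17203^1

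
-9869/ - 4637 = 9869/4637 = 2.13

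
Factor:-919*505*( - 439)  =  203737705 = 5^1 * 101^1*439^1 * 919^1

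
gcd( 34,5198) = 2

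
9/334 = 9/334 = 0.03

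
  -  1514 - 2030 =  - 3544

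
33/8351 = 33/8351 = 0.00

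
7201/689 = 7201/689 =10.45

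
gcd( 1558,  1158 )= 2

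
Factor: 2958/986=3^1 =3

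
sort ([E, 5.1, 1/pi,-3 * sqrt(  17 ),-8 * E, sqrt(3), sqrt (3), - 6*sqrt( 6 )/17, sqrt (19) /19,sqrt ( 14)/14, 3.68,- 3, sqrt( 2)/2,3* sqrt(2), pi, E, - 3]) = [  -  8 *E,  -  3*sqrt( 17 ),-3,- 3,  -  6*sqrt ( 6)/17, sqrt (19 ) /19, sqrt( 14) /14 , 1/pi , sqrt( 2 ) /2, sqrt( 3), sqrt( 3), E, E,pi, 3.68,3 * sqrt(2) , 5.1]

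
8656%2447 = 1315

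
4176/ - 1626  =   - 696/271 = - 2.57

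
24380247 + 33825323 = 58205570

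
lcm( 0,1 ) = 0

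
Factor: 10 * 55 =550 = 2^1 * 5^2*11^1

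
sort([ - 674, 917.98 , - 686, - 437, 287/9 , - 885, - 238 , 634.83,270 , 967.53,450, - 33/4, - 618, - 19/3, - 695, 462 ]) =[ - 885, - 695, - 686, - 674, - 618,  -  437, - 238, - 33/4, - 19/3,287/9,270 , 450,  462,634.83,917.98,967.53 ] 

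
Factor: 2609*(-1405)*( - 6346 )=23262183170=2^1 * 5^1*19^1*167^1 * 281^1 * 2609^1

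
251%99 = 53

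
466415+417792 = 884207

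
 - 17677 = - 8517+-9160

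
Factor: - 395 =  - 5^1*79^1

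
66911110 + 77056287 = 143967397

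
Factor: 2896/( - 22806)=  - 8/63 = - 2^3*3^( - 2 )*7^(  -  1 ) 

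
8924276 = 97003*92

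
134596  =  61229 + 73367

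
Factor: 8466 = 2^1  *  3^1*17^1* 83^1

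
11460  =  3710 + 7750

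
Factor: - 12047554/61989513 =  - 2^1*3^(- 1) * 149^( - 1)*138679^( - 1)*6023777^1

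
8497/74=8497/74 = 114.82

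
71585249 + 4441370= 76026619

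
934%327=280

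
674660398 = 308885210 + 365775188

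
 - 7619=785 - 8404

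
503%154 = 41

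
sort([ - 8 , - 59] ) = [ - 59, - 8 ]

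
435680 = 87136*5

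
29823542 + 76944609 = 106768151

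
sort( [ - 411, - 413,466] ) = [ - 413, - 411,466]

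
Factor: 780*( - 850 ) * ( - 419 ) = 2^3 * 3^1 * 5^3*13^1 * 17^1* 419^1  =  277797000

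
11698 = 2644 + 9054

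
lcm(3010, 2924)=102340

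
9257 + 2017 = 11274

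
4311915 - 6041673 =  - 1729758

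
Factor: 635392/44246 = 2^8*17^1*73^1*22123^( - 1) = 317696/22123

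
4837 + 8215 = 13052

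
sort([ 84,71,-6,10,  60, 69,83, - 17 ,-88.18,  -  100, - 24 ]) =[ - 100, - 88.18 , - 24,  -  17,-6, 10,60,  69, 71 , 83 , 84] 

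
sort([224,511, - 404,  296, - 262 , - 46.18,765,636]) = [ - 404, - 262, - 46.18, 224,296, 511, 636,765]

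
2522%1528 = 994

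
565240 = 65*8696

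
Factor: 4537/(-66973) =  - 13^1 * 349^1*66973^ ( - 1)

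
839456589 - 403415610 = 436040979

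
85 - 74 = 11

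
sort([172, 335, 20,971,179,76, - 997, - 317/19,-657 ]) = [-997, - 657 ,-317/19,20,76 , 172,179,335,  971]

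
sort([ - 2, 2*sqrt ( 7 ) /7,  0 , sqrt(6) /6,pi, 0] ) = [-2, 0,0, sqrt(6)/6,2*sqrt (7 )/7,  pi] 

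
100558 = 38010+62548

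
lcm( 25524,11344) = 102096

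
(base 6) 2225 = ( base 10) 521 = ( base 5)4041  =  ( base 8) 1011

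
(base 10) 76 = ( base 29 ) 2i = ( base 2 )1001100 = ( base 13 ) 5B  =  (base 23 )37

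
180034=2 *90017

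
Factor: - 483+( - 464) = - 947^1 =- 947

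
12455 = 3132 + 9323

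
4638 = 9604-4966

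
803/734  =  1 + 69/734 = 1.09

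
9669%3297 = 3075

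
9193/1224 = 7 + 625/1224 = 7.51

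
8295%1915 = 635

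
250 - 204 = 46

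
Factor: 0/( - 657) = 0 = 0^1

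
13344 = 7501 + 5843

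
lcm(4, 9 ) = 36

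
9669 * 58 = 560802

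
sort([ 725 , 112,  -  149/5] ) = [ - 149/5,112,725 ] 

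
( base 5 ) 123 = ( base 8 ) 46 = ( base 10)38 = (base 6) 102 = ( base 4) 212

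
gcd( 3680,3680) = 3680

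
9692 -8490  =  1202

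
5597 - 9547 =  - 3950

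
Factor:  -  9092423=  - 193^1*47111^1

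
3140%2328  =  812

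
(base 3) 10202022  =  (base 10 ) 2735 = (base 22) 5e7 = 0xaaf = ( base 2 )101010101111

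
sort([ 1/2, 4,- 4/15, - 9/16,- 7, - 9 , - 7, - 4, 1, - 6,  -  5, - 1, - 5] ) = [ - 9, - 7  , - 7, - 6, -5, - 5, - 4, - 1, - 9/16, -4/15, 1/2, 1, 4]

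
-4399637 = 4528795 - 8928432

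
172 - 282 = -110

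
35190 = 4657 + 30533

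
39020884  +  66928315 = 105949199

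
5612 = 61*92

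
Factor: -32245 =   -  5^1*6449^1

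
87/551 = 3/19 = 0.16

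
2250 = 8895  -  6645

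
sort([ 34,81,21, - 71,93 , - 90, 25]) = [ - 90, - 71, 21,  25, 34  ,  81,93 ] 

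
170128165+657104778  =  827232943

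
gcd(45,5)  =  5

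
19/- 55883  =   - 1+55864/55883=- 0.00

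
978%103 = 51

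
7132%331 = 181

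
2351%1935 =416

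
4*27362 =109448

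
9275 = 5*1855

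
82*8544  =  700608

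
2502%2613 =2502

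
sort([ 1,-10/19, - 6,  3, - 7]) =[-7,-6,-10/19,1,3 ]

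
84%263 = 84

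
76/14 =5  +  3/7 = 5.43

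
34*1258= 42772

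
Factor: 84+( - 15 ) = 3^1*23^1  =  69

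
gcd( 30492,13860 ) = 2772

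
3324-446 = 2878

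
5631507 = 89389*63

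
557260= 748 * 745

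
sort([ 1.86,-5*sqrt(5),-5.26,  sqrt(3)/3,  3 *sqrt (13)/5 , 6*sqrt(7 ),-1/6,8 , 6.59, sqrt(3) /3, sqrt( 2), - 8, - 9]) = [ - 5*sqrt( 5 ),-9,  -  8,  -  5.26 , -1/6 , sqrt( 3 ) /3,sqrt( 3 ) /3,sqrt( 2), 1.86, 3*sqrt (13 ) /5,6.59, 8, 6*sqrt (7) ]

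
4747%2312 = 123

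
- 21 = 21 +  - 42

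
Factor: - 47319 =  - 3^1*15773^1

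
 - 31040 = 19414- 50454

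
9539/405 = 9539/405 = 23.55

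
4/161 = 4/161 = 0.02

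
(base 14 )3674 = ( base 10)9510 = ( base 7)36504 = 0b10010100100110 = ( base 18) 1b66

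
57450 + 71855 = 129305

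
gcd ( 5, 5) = 5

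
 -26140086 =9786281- 35926367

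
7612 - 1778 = 5834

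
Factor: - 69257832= - 2^3* 3^1 * 7^1*412249^1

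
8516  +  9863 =18379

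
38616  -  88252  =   - 49636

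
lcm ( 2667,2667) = 2667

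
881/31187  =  881/31187  =  0.03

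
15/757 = 15/757  =  0.02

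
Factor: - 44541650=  - 2^1 * 5^2*890833^1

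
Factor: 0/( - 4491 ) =0^1= 0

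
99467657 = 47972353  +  51495304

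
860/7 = 860/7   =  122.86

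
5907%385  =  132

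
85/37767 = 85/37767 = 0.00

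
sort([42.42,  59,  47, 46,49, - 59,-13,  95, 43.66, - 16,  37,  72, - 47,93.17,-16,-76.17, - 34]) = [ - 76.17 ,- 59, - 47,-34, - 16,-16 , - 13,37,42.42, 43.66, 46,  47, 49 , 59,72, 93.17,  95 ] 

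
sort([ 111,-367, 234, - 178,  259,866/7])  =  [ - 367, - 178, 111,866/7,234,259] 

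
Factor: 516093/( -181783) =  - 3^1*7^(-1) * 25969^( - 1)  *172031^1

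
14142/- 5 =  - 14142/5 = -2828.40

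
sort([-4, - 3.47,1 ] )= [ - 4, - 3.47 , 1] 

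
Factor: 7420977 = 3^5*30539^1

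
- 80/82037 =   -  80/82037 = -0.00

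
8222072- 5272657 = 2949415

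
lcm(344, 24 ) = 1032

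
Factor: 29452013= 97^1*211^1 * 1439^1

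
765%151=10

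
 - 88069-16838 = -104907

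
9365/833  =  9365/833 = 11.24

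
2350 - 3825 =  - 1475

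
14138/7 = 14138/7= 2019.71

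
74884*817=61180228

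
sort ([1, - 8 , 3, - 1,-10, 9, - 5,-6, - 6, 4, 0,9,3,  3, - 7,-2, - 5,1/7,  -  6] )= [ - 10, - 8,  -  7,  -  6, -6,-6, - 5,- 5 , - 2 , - 1 , 0,1/7, 1,  3, 3, 3,4,9,  9]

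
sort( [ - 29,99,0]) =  [ - 29, 0,99]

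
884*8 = 7072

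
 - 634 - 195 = - 829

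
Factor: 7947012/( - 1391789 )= - 2^2*3^1 *7^ ( - 1)*198827^ (  -  1)*662251^1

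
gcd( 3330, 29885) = 5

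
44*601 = 26444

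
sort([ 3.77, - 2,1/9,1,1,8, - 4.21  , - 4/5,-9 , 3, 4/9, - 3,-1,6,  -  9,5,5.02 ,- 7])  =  [-9,  -  9, - 7, - 4.21, - 3 ,  -  2, - 1, - 4/5,1/9,4/9,1, 1 , 3,3.77 , 5, 5.02,6, 8 ]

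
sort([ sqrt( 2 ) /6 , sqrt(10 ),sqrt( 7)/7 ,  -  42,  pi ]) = [-42, sqrt (2 )/6,sqrt (7) /7, pi,sqrt( 10 ) ] 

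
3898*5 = 19490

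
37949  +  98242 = 136191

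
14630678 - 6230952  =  8399726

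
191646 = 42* 4563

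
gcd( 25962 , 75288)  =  6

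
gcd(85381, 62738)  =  1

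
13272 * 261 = 3463992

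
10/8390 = 1/839 = 0.00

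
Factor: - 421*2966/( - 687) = 1248686/687 = 2^1*3^ (-1)*229^(  -  1)*421^1*1483^1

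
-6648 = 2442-9090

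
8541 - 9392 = -851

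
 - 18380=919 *( - 20 ) 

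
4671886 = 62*75353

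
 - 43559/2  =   - 21780 + 1/2  =  - 21779.50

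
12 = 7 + 5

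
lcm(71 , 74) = 5254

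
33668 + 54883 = 88551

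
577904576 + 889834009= 1467738585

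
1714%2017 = 1714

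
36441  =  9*4049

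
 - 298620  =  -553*540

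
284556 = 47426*6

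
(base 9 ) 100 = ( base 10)81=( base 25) 36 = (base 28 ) 2P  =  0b1010001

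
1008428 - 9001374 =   -  7992946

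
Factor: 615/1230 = 2^( - 1) = 1/2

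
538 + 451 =989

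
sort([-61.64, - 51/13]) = [ - 61.64, - 51/13 ] 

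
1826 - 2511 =-685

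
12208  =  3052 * 4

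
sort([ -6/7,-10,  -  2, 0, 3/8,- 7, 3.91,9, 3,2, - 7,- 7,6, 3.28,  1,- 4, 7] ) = [ - 10, - 7, - 7, - 7, - 4,  -  2, - 6/7, 0, 3/8, 1, 2, 3 , 3.28, 3.91, 6, 7,  9 ] 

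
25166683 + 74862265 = 100028948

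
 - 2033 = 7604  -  9637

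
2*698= 1396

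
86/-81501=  - 86/81501=-0.00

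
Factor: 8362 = 2^1*37^1 * 113^1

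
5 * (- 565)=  - 2825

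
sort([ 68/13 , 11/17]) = [11/17,68/13 ]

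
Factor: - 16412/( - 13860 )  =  3^( - 2) *5^( -1)*7^( - 1) * 373^1 = 373/315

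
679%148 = 87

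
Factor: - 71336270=-2^1 * 5^1*31^1*230117^1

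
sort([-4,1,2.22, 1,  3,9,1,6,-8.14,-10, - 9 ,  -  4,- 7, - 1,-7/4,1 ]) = [-10,  -  9, - 8.14, - 7,-4,-4 , - 7/4,-1,1,1,1,1, 2.22,3 , 6,9] 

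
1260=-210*(-6)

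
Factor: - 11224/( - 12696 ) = 3^(-1) * 23^(-1 ) *61^1 =61/69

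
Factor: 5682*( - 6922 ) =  - 39330804 = -2^2*3^1*947^1*3461^1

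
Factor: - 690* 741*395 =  - 2^1*3^2*5^2*13^1*19^1 * 23^1 * 79^1= -201959550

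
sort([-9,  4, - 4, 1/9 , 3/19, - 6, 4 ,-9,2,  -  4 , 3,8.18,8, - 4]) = [- 9, - 9, -6, - 4, - 4,- 4,  1/9 , 3/19,  2 , 3 , 4 , 4, 8 , 8.18]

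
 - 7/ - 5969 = 7/5969 = 0.00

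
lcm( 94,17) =1598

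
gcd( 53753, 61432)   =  7679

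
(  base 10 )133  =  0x85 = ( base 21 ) 67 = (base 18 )77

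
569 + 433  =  1002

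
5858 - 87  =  5771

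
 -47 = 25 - 72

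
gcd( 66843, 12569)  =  1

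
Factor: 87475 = 5^2*3499^1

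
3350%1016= 302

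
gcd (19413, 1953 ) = 9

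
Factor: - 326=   -  2^1*163^1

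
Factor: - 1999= -1999^1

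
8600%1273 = 962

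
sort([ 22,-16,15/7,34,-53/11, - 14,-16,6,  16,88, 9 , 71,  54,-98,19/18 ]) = [-98, -16, - 16, - 14,-53/11, 19/18,15/7,6,9,16, 22, 34,54,71, 88]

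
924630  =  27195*34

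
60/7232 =15/1808   =  0.01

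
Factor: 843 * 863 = 727509 = 3^1*281^1*863^1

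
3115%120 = 115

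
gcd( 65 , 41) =1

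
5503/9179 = 5503/9179=0.60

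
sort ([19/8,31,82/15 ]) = [ 19/8,82/15,31]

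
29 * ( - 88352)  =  -2562208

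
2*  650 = 1300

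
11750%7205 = 4545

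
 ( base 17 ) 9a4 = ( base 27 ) 3LL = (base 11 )20a3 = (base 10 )2775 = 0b101011010111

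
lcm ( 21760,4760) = 152320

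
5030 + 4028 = 9058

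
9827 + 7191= 17018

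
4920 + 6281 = 11201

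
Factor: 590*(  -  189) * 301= - 2^1 * 3^3*5^1 * 7^2*43^1* 59^1 = - 33564510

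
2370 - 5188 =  - 2818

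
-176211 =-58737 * 3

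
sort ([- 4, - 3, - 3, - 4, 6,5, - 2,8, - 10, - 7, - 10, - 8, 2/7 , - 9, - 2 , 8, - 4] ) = [ -10 , - 10, - 9,- 8, - 7, - 4 , - 4, - 4,-3,  -  3, - 2, - 2, 2/7,5 , 6 , 8,8] 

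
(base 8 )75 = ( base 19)34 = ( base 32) 1T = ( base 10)61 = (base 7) 115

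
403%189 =25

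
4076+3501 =7577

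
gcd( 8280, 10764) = 828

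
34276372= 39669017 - 5392645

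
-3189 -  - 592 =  - 2597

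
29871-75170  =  - 45299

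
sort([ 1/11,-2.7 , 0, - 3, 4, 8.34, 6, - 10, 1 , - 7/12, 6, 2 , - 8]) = [ - 10, - 8, - 3, - 2.7, - 7/12,  0,1/11,1  ,  2,4, 6, 6,8.34 ]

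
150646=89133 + 61513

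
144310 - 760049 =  - 615739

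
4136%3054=1082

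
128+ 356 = 484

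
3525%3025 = 500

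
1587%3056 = 1587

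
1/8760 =1/8760 = 0.00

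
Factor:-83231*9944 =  - 827649064 = - 2^3*11^1*113^1*83231^1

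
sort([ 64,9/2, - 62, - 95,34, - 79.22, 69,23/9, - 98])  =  [ - 98, - 95,- 79.22, - 62,23/9, 9/2, 34,64,69 ]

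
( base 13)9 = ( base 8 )11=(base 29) 9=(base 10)9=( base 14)9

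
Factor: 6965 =5^1*7^1*199^1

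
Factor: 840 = 2^3*3^1*5^1 * 7^1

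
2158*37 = 79846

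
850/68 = 25/2 = 12.50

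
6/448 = 3/224 = 0.01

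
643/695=643/695 =0.93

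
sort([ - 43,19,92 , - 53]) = [ - 53, - 43, 19,92 ] 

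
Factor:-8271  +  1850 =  - 6421^1 = - 6421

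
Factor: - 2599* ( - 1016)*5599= 14784629816 = 2^3 * 11^1 * 23^1*  113^1*127^1*509^1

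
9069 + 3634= 12703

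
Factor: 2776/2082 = 2^2 * 3^( - 1) = 4/3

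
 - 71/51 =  - 71/51 = -1.39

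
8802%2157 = 174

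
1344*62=83328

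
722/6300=361/3150= 0.11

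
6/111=2/37 =0.05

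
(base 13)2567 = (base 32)56c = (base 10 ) 5324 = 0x14CC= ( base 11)4000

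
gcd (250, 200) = 50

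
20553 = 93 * 221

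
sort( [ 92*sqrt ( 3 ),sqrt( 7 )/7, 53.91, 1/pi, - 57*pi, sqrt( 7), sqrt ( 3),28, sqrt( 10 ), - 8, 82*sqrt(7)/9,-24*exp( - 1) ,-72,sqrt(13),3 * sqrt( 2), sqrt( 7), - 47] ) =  [ - 57*pi, - 72,  -  47, - 24 * exp( - 1) , - 8, 1/pi, sqrt( 7) /7, sqrt(3) , sqrt(7),  sqrt( 7 ), sqrt( 10 ), sqrt(13 ), 3*sqrt(2 ),82*sqrt(7) /9,  28, 53.91,92*sqrt(3 )] 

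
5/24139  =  5/24139 = 0.00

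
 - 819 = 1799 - 2618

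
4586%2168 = 250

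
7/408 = 7/408 = 0.02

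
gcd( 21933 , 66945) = 3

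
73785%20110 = 13455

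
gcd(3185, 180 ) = 5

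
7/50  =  7/50 = 0.14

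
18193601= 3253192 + 14940409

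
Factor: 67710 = 2^1 * 3^1 * 5^1 * 37^1*61^1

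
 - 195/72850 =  - 1 + 14531/14570 = -0.00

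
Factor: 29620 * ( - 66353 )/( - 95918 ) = 2^1*5^1*7^1*199^( - 1 )*241^( - 1 )*1481^1*9479^1 = 982687930/47959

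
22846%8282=6282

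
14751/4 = 14751/4 = 3687.75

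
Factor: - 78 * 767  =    -  59826 = -  2^1*3^1*13^2*59^1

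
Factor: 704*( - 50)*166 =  - 5843200 = -  2^8 * 5^2*11^1 * 83^1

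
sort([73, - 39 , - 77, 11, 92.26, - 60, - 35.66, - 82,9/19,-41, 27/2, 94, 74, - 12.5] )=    [-82, - 77, - 60, - 41, - 39, - 35.66, - 12.5, 9/19,11, 27/2,73,74,92.26, 94]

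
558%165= 63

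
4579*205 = 938695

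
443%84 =23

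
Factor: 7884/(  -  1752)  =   - 2^( - 1)*3^2 =- 9/2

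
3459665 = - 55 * (- 62903) 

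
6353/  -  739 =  -9 + 298/739 = - 8.60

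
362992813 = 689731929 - 326739116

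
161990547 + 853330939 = 1015321486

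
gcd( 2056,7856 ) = 8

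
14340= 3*4780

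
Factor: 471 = 3^1*157^1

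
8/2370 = 4/1185 = 0.00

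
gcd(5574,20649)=3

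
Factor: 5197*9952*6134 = 2^6*311^1*3067^1 *5197^1 = 317253816896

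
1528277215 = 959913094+568364121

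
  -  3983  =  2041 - 6024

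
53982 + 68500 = 122482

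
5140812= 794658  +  4346154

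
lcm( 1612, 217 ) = 11284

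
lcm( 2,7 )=14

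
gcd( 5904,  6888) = 984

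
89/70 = 1 + 19/70  =  1.27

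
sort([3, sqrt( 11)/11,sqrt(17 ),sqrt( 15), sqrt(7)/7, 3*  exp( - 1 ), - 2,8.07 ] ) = [ - 2, sqrt( 11) /11,sqrt( 7)/7, 3*exp( - 1),3,sqrt( 15 ), sqrt(17),8.07 ] 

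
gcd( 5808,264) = 264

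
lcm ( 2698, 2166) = 153786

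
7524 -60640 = - 53116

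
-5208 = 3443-8651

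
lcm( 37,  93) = 3441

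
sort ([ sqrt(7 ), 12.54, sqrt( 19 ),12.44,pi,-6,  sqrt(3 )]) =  [ - 6, sqrt( 3 ),sqrt(7), pi, sqrt(19) , 12.44,12.54] 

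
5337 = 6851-1514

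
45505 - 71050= -25545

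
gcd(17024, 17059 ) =7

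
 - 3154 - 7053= - 10207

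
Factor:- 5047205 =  - 5^1*607^1*1663^1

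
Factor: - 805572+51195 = -754377 = - 3^1*13^1  *  23^1*29^2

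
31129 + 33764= 64893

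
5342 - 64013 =-58671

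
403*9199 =3707197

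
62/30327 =62/30327 = 0.00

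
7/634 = 7/634=0.01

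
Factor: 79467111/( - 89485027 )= - 3^2*829^1 * 10651^1 * 89485027^(-1)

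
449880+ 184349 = 634229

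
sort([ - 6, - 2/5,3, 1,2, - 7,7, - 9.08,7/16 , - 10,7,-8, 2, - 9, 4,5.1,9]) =[ - 10, - 9.08, -9, - 8, - 7, -6, - 2/5, 7/16, 1,2,2, 3 , 4, 5.1, 7,7, 9]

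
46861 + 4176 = 51037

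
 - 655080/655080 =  - 1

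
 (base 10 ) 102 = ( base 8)146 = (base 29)3F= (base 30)3c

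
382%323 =59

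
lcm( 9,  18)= 18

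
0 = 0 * 240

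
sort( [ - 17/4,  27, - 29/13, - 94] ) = [ - 94, -17/4, - 29/13, 27 ] 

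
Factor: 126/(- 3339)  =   - 2/53 = - 2^1 * 53^(-1)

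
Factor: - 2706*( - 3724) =10077144 = 2^3*3^1*7^2*11^1*19^1*41^1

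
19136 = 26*736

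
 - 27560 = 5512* ( - 5)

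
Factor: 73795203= 3^2*41^1*227^1*881^1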